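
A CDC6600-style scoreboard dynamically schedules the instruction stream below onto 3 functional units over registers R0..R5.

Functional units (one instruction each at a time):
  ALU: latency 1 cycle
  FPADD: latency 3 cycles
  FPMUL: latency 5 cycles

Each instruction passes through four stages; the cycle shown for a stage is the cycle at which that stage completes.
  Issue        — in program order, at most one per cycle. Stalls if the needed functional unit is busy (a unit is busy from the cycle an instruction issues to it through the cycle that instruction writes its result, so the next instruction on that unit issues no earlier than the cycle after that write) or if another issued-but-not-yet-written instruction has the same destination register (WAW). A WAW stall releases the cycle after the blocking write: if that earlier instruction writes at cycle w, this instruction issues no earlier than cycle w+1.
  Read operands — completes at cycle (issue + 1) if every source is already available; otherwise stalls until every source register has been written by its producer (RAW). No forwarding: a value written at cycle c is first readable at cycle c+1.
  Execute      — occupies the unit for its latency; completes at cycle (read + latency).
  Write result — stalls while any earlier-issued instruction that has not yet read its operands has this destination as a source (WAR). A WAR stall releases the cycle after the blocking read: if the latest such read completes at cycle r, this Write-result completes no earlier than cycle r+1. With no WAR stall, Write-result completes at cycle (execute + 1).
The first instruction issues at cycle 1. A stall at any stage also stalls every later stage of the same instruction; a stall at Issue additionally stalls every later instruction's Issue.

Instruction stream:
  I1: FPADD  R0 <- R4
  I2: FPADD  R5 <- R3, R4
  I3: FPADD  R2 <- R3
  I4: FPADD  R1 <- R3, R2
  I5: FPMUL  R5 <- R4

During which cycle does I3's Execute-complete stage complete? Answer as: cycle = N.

cycle = 17

[1] issue I1 (FPADD)
[2] I1 read-ops
[5] I1 finished on FPADD
[6] I1→R0
[7] issue I2 (FPADD)
[8] I2 read-ops
[11] I2 finished on FPADD
[12] I2→R5
[13] issue I3 (FPADD)
[14] I3 read-ops
[17] I3 finished on FPADD
[18] I3→R2
[19] issue I4 (FPADD)
[20] I4 read-ops · issue I5 (FPMUL)
[21] I5 read-ops
[23] I4 finished on FPADD
[24] I4→R1
[26] I5 finished on FPMUL
[27] I5→R5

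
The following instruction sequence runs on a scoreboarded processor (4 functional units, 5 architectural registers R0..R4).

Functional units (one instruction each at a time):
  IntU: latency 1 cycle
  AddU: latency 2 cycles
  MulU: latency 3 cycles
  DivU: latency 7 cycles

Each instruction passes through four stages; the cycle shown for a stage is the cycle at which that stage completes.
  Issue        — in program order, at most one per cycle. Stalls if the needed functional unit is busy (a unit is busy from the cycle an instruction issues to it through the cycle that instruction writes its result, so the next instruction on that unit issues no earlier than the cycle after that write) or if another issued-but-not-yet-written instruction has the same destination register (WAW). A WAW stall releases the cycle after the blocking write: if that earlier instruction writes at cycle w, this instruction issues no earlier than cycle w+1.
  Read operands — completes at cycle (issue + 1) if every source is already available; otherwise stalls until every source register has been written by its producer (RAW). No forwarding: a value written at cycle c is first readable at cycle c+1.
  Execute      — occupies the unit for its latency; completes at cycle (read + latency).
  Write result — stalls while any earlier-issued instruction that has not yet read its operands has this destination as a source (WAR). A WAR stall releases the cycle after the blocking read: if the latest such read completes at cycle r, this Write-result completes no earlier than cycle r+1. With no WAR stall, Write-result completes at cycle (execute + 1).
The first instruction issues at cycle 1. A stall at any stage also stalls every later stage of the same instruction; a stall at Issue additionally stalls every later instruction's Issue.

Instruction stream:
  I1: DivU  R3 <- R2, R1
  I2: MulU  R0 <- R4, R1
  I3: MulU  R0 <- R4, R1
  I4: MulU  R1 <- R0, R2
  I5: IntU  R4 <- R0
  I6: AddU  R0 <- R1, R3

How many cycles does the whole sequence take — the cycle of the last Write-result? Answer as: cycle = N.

I1 -> (1, 2, 9, 10)
I2 -> (2, 3, 6, 7)
I3 -> (8, 9, 12, 13)  // struct: MulU busy until I2 writes@7
I4 -> (14, 15, 18, 19)  // struct: MulU busy until I3 writes@13
I5 -> (15, 16, 17, 18)
I6 -> (16, 20, 22, 23)  // RAW R1: wait I4 write@19

cycle = 23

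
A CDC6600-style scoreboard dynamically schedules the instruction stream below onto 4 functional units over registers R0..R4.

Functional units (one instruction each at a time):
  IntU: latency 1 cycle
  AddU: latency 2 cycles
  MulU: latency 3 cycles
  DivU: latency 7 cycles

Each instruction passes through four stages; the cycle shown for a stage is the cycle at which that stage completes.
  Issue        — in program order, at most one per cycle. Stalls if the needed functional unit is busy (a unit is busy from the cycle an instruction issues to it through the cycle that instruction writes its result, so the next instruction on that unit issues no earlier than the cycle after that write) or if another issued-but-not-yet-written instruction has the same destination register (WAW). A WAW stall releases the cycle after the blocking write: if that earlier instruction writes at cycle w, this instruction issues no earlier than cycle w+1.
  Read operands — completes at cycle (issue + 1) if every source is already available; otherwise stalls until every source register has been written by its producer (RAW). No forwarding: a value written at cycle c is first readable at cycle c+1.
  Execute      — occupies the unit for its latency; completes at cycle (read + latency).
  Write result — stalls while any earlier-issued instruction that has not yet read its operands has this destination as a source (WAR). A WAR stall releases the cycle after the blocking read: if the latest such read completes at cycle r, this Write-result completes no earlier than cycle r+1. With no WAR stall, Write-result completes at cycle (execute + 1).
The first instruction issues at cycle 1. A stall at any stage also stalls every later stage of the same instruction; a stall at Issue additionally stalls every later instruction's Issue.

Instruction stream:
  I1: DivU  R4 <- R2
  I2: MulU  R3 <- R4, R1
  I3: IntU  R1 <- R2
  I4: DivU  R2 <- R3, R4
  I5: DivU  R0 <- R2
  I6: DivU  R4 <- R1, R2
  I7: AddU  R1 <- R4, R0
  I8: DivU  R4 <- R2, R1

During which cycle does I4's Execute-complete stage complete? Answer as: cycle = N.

I1  is:1  ro:2  ex:9  wr:10
I2  is:2  ro:11  ex:14  wr:15  — RAW R4: wait I1 write@10
I3  is:3  ro:4  ex:5  wr:12  — WAR R1: wait I2 read@11
I4  is:11  ro:16  ex:23  wr:24  — struct: DivU busy until I1 writes@10, RAW R3: wait I2 write@15
I5  is:25  ro:26  ex:33  wr:34  — struct: DivU busy until I4 writes@24
I6  is:35  ro:36  ex:43  wr:44  — struct: DivU busy until I5 writes@34
I7  is:36  ro:45  ex:47  wr:48  — RAW R4: wait I6 write@44
I8  is:45  ro:49  ex:56  wr:57  — struct: DivU busy until I6 writes@44, RAW R1: wait I7 write@48

cycle = 23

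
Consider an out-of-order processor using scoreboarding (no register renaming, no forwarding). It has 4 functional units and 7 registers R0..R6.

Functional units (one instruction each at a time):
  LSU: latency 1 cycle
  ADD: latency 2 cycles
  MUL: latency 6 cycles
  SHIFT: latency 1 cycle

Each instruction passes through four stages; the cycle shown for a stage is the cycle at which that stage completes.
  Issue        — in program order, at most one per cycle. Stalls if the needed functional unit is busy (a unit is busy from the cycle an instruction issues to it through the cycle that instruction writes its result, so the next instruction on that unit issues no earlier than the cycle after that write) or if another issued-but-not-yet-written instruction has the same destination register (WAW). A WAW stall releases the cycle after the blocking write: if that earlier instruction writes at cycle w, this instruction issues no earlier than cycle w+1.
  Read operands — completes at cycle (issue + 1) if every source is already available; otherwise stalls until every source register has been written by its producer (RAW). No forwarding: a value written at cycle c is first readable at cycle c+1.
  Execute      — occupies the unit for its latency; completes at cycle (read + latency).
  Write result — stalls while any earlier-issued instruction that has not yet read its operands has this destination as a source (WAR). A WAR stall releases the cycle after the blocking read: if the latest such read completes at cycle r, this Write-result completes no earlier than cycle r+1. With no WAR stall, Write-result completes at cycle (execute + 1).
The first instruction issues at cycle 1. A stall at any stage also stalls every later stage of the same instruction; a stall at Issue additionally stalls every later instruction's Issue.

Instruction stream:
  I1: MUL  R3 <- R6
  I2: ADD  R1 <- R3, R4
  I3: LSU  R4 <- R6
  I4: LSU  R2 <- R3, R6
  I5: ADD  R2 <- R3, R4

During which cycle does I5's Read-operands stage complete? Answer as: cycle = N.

cycle = 17

I1 -> (1, 2, 8, 9)
I2 -> (2, 10, 12, 13)  // RAW R3: wait I1 write@9
I3 -> (3, 4, 5, 11)  // WAR R4: wait I2 read@10
I4 -> (12, 13, 14, 15)  // struct: LSU busy until I3 writes@11
I5 -> (16, 17, 19, 20)  // WAW R2: wait I4 write@15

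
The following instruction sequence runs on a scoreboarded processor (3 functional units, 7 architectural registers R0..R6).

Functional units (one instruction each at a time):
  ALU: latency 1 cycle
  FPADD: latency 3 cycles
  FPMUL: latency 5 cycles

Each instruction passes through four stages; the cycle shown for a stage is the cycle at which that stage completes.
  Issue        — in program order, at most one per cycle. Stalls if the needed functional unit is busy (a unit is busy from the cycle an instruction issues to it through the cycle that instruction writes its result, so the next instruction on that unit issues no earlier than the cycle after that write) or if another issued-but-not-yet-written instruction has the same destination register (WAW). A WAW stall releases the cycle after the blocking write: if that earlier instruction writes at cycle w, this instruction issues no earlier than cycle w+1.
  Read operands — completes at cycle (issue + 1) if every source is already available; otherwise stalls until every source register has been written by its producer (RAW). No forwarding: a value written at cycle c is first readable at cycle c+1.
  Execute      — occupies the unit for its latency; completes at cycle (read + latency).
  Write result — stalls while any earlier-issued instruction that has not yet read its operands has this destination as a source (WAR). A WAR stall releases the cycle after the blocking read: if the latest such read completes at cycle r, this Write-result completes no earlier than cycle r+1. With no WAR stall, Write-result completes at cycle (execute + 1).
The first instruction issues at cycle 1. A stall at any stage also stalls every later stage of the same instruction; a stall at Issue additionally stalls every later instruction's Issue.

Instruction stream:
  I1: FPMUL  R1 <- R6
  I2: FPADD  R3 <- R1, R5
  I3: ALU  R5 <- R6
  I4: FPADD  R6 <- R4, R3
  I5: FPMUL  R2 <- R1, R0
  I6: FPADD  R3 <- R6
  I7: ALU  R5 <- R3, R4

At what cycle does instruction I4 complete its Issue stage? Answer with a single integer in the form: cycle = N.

cycle = 14

cycle 1: issue I1 (FPMUL)
cycle 2: I1 read-ops; issue I2 (FPADD)
cycle 3: issue I3 (ALU)
cycle 4: I3 read-ops
cycle 5: I3 finished on ALU
cycle 7: I1 finished on FPMUL
cycle 8: I1→R1
cycle 9: I2 read-ops
cycle 10: I3→R5
cycle 12: I2 finished on FPADD
cycle 13: I2→R3
cycle 14: issue I4 (FPADD)
cycle 15: I4 read-ops; issue I5 (FPMUL)
cycle 16: I5 read-ops
cycle 18: I4 finished on FPADD
cycle 19: I4→R6
cycle 20: issue I6 (FPADD)
cycle 21: I5 finished on FPMUL; I6 read-ops; issue I7 (ALU)
cycle 22: I5→R2
cycle 24: I6 finished on FPADD
cycle 25: I6→R3
cycle 26: I7 read-ops
cycle 27: I7 finished on ALU
cycle 28: I7→R5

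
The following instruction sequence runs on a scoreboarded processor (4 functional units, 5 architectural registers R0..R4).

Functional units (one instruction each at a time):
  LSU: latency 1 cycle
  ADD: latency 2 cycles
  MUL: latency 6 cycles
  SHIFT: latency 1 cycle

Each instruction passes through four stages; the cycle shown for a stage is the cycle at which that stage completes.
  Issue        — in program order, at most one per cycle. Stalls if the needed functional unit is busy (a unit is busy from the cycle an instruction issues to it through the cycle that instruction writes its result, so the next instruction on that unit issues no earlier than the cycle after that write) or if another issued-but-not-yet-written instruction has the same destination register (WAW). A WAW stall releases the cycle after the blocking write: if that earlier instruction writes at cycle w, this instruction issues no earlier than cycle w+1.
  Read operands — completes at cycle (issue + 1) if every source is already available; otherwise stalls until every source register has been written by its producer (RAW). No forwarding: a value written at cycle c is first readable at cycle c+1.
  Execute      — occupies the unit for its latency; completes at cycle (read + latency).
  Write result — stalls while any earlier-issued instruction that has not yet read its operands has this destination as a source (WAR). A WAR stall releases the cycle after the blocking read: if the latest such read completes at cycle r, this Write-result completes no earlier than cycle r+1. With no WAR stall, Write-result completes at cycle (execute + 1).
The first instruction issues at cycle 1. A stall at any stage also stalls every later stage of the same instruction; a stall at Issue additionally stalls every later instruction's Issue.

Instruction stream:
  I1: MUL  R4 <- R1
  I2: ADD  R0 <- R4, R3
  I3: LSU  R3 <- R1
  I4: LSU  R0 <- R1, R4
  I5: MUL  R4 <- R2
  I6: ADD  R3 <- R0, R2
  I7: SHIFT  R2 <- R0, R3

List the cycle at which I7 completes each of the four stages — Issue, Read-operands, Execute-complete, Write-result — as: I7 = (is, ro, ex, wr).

I7 = (17, 22, 23, 24)

[1] I1→MUL
[2] I1 RO · I2→ADD
[3] I3→LSU
[4] I3 RO
[5] I3 EX
[8] I1 EX
[9] I1 WR R4
[10] I2 RO
[11] I3 WR R3
[12] I2 EX
[13] I2 WR R0
[14] I4→LSU
[15] I4 RO · I5→MUL
[16] I4 EX · I5 RO · I6→ADD
[17] I4 WR R0 · I7→SHIFT
[18] I6 RO
[20] I6 EX
[21] I6 WR R3
[22] I5 EX · I7 RO
[23] I5 WR R4 · I7 EX
[24] I7 WR R2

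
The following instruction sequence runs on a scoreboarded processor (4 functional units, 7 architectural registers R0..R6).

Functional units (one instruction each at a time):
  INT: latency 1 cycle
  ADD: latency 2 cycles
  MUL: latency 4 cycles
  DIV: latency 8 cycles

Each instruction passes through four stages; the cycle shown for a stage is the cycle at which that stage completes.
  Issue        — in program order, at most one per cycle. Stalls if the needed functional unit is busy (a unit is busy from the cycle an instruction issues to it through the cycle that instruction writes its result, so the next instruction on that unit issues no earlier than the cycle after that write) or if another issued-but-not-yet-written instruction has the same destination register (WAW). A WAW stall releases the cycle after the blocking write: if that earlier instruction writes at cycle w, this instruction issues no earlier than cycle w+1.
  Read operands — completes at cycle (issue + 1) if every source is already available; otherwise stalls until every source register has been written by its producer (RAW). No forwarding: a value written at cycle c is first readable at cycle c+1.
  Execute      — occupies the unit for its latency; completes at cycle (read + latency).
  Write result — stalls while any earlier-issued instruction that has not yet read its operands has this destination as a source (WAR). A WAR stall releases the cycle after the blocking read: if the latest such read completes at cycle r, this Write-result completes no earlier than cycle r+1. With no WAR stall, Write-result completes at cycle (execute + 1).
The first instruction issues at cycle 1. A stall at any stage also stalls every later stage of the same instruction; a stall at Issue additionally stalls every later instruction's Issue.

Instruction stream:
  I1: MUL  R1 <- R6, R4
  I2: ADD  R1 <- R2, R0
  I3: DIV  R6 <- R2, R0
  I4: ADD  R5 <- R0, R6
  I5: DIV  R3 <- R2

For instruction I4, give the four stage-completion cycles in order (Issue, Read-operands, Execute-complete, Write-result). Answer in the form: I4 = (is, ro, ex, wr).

cycle 1: issue I1 (MUL)
cycle 2: I1 read-ops
cycle 6: I1 finished on MUL
cycle 7: I1→R1
cycle 8: issue I2 (ADD)
cycle 9: I2 read-ops | issue I3 (DIV)
cycle 10: I3 read-ops
cycle 11: I2 finished on ADD
cycle 12: I2→R1
cycle 13: issue I4 (ADD)
cycle 18: I3 finished on DIV
cycle 19: I3→R6
cycle 20: I4 read-ops | issue I5 (DIV)
cycle 21: I5 read-ops
cycle 22: I4 finished on ADD
cycle 23: I4→R5
cycle 29: I5 finished on DIV
cycle 30: I5→R3

I4 = (13, 20, 22, 23)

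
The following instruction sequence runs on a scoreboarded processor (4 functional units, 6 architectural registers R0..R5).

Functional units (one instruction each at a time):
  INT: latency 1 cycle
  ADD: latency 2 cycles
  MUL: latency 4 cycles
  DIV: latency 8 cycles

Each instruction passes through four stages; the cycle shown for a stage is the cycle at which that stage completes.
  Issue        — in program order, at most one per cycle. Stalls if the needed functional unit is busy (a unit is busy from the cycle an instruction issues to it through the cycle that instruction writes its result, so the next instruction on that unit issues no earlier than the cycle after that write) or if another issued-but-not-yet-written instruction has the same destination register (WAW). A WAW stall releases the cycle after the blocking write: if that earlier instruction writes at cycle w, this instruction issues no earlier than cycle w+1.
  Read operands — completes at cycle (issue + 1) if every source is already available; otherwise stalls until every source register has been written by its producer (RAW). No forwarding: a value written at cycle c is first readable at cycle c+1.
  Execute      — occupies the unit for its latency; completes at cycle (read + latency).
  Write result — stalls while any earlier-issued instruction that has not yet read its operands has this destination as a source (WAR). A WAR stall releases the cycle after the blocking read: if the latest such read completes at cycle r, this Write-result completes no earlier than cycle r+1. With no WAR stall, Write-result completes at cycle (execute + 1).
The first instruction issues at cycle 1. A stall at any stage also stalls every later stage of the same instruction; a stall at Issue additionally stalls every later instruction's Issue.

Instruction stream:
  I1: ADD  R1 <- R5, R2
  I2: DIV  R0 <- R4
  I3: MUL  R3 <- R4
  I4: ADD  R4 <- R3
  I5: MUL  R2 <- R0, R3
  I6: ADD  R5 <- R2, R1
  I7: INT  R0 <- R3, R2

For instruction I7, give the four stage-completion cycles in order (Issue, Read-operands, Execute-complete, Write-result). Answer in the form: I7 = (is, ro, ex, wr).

t=1  I1→ADD
t=2  I1 RO, I2→DIV
t=3  I2 RO, I3→MUL
t=4  I1 EX, I3 RO
t=5  I1 WR R1
t=6  I4→ADD
t=8  I3 EX
t=9  I3 WR R3
t=10  I4 RO, I5→MUL
t=11  I2 EX
t=12  I2 WR R0, I4 EX
t=13  I4 WR R4, I5 RO
t=14  I6→ADD
t=15  I7→INT
t=17  I5 EX
t=18  I5 WR R2
t=19  I6 RO, I7 RO
t=20  I7 EX
t=21  I6 EX, I7 WR R0
t=22  I6 WR R5

I7 = (15, 19, 20, 21)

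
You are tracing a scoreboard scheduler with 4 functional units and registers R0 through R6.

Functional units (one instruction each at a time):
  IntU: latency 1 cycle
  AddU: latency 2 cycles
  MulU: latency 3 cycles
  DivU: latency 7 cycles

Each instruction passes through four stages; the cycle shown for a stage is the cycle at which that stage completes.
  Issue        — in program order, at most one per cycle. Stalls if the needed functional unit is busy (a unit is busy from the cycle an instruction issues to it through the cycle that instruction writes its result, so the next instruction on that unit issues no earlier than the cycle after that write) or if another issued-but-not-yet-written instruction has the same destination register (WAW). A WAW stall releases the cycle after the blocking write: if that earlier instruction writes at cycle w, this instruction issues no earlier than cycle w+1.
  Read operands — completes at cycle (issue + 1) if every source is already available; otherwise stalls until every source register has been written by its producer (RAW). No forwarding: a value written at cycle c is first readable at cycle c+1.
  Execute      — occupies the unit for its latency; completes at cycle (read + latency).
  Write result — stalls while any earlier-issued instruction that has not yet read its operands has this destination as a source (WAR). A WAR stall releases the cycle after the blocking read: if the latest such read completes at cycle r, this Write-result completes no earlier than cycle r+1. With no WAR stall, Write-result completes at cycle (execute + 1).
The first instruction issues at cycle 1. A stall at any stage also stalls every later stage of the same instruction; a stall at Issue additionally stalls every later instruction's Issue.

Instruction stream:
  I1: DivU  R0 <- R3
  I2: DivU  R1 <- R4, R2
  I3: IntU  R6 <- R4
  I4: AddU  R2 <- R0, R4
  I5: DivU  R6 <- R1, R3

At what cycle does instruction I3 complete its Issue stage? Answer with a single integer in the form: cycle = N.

cycle = 12

t=1  I1→DivU
t=2  I1 RO
t=9  I1 EX
t=10  I1 WR R0
t=11  I2→DivU
t=12  I2 RO, I3→IntU
t=13  I3 RO, I4→AddU
t=14  I3 EX, I4 RO
t=15  I3 WR R6
t=16  I4 EX
t=17  I4 WR R2
t=19  I2 EX
t=20  I2 WR R1
t=21  I5→DivU
t=22  I5 RO
t=29  I5 EX
t=30  I5 WR R6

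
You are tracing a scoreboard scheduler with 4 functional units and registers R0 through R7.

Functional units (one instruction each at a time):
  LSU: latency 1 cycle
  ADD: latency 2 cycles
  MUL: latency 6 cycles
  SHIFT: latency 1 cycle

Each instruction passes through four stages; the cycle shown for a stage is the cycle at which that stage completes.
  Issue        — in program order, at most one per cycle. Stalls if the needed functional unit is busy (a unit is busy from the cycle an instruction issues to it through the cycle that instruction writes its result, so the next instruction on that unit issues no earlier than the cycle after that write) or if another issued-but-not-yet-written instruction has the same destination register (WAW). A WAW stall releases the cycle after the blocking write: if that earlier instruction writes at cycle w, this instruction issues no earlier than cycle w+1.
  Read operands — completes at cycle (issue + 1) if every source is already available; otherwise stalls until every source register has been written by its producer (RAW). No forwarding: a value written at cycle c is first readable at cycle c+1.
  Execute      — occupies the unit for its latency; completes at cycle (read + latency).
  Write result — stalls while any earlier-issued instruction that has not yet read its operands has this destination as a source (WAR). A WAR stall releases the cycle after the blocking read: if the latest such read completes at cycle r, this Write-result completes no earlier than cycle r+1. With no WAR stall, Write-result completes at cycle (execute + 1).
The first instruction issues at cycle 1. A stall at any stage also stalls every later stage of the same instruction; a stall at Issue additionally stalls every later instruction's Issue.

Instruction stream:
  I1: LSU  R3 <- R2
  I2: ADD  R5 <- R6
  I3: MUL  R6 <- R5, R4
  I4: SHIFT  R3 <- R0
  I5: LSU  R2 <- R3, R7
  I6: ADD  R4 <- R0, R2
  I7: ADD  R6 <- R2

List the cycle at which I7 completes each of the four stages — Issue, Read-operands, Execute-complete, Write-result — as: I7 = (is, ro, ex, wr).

I7 = (16, 17, 19, 20)

c1: issue I1 (LSU)
c2: I1 read-ops · issue I2 (ADD)
c3: I1 finished on LSU · I2 read-ops · issue I3 (MUL)
c4: I1→R3
c5: I2 finished on ADD · issue I4 (SHIFT)
c6: I2→R5 · I4 read-ops · issue I5 (LSU)
c7: I3 read-ops · I4 finished on SHIFT · issue I6 (ADD)
c8: I4→R3
c9: I5 read-ops
c10: I5 finished on LSU
c11: I5→R2
c12: I6 read-ops
c13: I3 finished on MUL
c14: I3→R6 · I6 finished on ADD
c15: I6→R4
c16: issue I7 (ADD)
c17: I7 read-ops
c19: I7 finished on ADD
c20: I7→R6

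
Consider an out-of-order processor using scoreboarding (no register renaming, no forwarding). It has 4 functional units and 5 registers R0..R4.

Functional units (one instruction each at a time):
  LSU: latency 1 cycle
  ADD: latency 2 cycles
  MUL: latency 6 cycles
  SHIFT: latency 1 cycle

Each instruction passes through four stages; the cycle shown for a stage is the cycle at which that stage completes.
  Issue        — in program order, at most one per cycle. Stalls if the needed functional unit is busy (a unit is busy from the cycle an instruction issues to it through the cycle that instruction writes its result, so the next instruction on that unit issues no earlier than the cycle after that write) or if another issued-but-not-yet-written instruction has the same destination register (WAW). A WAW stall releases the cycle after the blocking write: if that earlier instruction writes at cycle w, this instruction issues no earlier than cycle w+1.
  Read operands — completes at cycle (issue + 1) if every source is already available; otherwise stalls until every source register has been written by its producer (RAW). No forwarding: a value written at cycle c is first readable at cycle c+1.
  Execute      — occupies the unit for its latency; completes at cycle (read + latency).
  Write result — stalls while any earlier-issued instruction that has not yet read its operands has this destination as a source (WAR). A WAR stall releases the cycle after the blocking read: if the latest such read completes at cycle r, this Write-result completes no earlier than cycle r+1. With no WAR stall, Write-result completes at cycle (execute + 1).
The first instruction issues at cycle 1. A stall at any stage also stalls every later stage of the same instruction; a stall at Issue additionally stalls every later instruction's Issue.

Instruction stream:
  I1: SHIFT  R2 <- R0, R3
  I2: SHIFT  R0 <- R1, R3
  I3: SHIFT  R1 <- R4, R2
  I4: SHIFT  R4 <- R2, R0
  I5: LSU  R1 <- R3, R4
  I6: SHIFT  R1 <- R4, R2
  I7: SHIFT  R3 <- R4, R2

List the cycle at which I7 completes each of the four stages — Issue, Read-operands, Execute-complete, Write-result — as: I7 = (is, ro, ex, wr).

I7 = (24, 25, 26, 27)

[1] I1→SHIFT
[2] I1 RO
[3] I1 EX
[4] I1 WR R2
[5] I2→SHIFT
[6] I2 RO
[7] I2 EX
[8] I2 WR R0
[9] I3→SHIFT
[10] I3 RO
[11] I3 EX
[12] I3 WR R1
[13] I4→SHIFT
[14] I4 RO · I5→LSU
[15] I4 EX
[16] I4 WR R4
[17] I5 RO
[18] I5 EX
[19] I5 WR R1
[20] I6→SHIFT
[21] I6 RO
[22] I6 EX
[23] I6 WR R1
[24] I7→SHIFT
[25] I7 RO
[26] I7 EX
[27] I7 WR R3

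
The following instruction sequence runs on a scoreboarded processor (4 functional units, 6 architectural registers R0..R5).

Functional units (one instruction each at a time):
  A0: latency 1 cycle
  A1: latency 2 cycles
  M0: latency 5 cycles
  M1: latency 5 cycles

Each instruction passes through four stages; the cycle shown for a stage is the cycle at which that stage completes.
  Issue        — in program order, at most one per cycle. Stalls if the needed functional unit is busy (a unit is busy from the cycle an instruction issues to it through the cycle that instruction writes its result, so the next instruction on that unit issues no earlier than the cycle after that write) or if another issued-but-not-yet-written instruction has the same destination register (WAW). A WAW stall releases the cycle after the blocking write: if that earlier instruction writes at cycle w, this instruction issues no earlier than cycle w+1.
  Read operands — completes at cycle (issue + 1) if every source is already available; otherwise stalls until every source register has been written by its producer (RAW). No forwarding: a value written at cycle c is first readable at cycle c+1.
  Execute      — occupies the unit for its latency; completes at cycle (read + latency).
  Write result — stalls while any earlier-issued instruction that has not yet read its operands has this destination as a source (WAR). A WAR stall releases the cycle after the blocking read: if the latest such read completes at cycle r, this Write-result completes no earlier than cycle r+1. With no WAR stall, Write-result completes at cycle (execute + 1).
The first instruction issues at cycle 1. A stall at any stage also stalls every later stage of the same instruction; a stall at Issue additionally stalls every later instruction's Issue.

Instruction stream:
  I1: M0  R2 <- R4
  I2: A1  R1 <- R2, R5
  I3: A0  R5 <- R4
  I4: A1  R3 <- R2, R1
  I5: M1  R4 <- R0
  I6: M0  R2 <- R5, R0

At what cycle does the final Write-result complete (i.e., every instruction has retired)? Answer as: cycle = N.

  I1 | 1 | 2 | 7 | 8
  I2 | 2 | 9 | 11 | 12   RAW R2: wait I1 write@8
  I3 | 3 | 4 | 5 | 10   WAR R5: wait I2 read@9
  I4 | 13 | 14 | 16 | 17   struct: A1 busy until I2 writes@12
  I5 | 14 | 15 | 20 | 21
  I6 | 15 | 16 | 21 | 22

cycle = 22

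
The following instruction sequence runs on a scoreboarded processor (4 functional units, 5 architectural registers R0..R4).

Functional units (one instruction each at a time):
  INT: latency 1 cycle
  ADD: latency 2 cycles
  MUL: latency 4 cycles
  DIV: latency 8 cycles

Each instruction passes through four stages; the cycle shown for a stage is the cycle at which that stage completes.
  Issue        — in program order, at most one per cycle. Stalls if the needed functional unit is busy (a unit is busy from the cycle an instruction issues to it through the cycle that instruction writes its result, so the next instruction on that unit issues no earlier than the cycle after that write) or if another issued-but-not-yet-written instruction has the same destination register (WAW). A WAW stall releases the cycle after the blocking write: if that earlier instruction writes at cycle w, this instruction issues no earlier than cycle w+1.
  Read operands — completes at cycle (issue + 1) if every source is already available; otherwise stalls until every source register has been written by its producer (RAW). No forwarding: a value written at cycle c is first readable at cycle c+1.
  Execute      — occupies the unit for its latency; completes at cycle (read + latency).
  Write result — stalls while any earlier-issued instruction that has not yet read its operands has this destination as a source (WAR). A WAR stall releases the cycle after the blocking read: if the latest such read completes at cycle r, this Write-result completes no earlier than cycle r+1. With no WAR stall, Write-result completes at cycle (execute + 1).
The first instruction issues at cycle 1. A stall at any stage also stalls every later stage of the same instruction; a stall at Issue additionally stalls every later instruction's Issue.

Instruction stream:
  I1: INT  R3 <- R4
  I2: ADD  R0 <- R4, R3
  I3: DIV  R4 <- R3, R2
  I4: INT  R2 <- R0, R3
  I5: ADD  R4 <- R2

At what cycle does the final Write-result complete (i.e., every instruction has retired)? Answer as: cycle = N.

cycle 1: I1→INT
cycle 2: I1 RO; I2→ADD
cycle 3: I1 EX; I3→DIV
cycle 4: I1 WR R3
cycle 5: I2 RO; I3 RO; I4→INT
cycle 7: I2 EX
cycle 8: I2 WR R0
cycle 9: I4 RO
cycle 10: I4 EX
cycle 11: I4 WR R2
cycle 13: I3 EX
cycle 14: I3 WR R4
cycle 15: I5→ADD
cycle 16: I5 RO
cycle 18: I5 EX
cycle 19: I5 WR R4

cycle = 19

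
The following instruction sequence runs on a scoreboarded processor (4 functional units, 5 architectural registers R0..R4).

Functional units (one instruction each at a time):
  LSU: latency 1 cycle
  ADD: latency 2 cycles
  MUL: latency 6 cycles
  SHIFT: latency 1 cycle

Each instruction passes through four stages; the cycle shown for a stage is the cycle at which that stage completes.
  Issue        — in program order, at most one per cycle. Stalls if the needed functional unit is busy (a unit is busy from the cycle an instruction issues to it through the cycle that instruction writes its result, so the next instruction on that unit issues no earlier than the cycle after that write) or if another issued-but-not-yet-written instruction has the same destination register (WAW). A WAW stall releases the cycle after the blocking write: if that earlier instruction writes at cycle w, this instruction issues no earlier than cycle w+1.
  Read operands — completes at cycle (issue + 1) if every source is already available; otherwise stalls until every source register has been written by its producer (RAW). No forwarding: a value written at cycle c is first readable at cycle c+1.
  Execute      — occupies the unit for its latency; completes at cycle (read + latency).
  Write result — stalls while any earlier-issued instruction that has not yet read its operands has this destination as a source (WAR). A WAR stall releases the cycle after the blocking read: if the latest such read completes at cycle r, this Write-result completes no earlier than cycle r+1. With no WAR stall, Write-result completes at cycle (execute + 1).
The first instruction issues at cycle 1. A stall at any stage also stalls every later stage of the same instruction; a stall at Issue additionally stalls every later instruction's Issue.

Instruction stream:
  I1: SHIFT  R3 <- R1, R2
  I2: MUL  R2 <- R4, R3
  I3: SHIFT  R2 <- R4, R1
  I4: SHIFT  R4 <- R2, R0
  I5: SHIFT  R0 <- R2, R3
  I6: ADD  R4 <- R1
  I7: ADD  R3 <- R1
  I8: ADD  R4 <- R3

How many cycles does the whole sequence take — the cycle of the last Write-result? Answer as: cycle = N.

cycle = 36

I1 -> (1, 2, 3, 4)
I2 -> (2, 5, 11, 12)  // RAW R3: wait I1 write@4
I3 -> (13, 14, 15, 16)  // WAW R2: wait I2 write@12
I4 -> (17, 18, 19, 20)  // struct: SHIFT busy until I3 writes@16
I5 -> (21, 22, 23, 24)  // struct: SHIFT busy until I4 writes@20
I6 -> (22, 23, 25, 26)
I7 -> (27, 28, 30, 31)  // struct: ADD busy until I6 writes@26
I8 -> (32, 33, 35, 36)  // struct: ADD busy until I7 writes@31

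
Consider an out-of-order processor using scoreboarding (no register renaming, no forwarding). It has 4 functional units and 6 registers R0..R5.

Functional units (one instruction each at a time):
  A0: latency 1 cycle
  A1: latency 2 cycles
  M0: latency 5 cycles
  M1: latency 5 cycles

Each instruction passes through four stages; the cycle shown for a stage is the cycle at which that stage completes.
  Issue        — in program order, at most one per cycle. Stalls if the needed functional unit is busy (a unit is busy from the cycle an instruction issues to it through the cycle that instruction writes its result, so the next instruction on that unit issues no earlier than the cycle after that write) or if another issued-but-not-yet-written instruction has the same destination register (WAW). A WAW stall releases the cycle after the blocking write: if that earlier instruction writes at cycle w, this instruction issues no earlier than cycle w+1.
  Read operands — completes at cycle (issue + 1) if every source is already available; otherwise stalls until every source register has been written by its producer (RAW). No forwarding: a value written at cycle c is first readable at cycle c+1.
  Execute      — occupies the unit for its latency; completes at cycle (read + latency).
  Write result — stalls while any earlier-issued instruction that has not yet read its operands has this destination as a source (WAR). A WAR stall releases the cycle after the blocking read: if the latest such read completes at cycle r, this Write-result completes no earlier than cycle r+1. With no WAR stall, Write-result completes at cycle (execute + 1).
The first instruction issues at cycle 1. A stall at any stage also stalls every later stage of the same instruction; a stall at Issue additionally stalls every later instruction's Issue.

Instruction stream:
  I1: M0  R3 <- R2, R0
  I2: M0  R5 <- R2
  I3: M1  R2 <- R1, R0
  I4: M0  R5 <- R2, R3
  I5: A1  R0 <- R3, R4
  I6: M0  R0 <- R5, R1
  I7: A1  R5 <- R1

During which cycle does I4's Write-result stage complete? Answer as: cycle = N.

cycle = 24

[1] I1 issues→M0
[2] I1 reads
[7] I1 exec-done
[8] I1 writes R3
[9] I2 issues→M0
[10] I2 reads; I3 issues→M1
[11] I3 reads
[15] I2 exec-done
[16] I2 writes R5; I3 exec-done
[17] I3 writes R2; I4 issues→M0
[18] I4 reads; I5 issues→A1
[19] I5 reads
[21] I5 exec-done
[22] I5 writes R0
[23] I4 exec-done
[24] I4 writes R5
[25] I6 issues→M0
[26] I6 reads; I7 issues→A1
[27] I7 reads
[29] I7 exec-done
[30] I7 writes R5
[31] I6 exec-done
[32] I6 writes R0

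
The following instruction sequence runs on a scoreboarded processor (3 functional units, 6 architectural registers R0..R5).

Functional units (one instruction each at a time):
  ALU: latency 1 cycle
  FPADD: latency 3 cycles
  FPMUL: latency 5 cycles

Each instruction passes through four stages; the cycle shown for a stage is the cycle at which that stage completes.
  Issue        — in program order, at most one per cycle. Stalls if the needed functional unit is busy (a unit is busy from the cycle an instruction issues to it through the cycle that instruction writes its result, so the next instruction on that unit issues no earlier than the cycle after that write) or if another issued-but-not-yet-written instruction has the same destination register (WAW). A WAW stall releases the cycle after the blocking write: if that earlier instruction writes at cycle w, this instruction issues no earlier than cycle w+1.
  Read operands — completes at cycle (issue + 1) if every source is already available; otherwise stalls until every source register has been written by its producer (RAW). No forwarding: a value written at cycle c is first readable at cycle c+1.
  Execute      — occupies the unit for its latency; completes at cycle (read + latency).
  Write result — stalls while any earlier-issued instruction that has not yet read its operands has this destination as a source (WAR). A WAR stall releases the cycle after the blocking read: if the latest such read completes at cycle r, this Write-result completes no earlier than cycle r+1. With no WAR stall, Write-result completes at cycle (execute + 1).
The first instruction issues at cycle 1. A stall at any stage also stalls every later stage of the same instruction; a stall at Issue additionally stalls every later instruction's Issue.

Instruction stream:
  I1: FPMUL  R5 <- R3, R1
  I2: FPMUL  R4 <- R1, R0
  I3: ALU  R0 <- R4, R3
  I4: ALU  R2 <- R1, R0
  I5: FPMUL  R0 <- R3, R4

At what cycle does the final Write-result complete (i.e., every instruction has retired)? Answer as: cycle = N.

cycle = 28

[1] I1 issues→FPMUL
[2] I1 reads
[7] I1 exec-done
[8] I1 writes R5
[9] I2 issues→FPMUL
[10] I2 reads; I3 issues→ALU
[15] I2 exec-done
[16] I2 writes R4
[17] I3 reads
[18] I3 exec-done
[19] I3 writes R0
[20] I4 issues→ALU
[21] I4 reads; I5 issues→FPMUL
[22] I4 exec-done; I5 reads
[23] I4 writes R2
[27] I5 exec-done
[28] I5 writes R0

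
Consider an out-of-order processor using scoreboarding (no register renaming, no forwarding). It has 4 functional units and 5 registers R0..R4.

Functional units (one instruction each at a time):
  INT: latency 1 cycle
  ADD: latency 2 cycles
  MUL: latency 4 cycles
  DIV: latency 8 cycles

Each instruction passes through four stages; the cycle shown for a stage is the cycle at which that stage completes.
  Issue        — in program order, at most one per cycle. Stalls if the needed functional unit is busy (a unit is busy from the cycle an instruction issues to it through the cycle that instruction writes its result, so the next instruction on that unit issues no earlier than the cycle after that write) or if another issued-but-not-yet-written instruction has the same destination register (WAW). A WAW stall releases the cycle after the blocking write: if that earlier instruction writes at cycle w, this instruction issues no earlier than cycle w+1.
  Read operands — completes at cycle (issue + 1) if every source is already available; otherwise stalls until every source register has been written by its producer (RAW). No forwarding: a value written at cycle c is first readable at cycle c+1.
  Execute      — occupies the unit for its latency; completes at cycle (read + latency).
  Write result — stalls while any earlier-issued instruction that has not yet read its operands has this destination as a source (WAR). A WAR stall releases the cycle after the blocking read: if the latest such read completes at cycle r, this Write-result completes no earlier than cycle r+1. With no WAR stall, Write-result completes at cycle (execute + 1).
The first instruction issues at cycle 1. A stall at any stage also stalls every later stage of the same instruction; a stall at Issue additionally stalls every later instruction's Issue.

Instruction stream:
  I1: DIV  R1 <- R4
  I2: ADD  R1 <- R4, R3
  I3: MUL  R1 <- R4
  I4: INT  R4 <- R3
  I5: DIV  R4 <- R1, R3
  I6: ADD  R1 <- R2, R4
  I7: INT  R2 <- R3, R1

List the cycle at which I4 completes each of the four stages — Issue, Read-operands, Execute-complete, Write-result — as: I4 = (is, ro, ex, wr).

1) issue 1, read 2, done 10, write 11
2) issue 12, read 13, done 15, write 16  <WAW R1: wait I1 write@11>
3) issue 17, read 18, done 22, write 23  <WAW R1: wait I2 write@16>
4) issue 18, read 19, done 20, write 21
5) issue 22, read 24, done 32, write 33  <WAW R4: wait I4 write@21 / RAW R1: wait I3 write@23>
6) issue 24, read 34, done 36, write 37  <WAW R1: wait I3 write@23 / RAW R4: wait I5 write@33>
7) issue 25, read 38, done 39, write 40  <RAW R1: wait I6 write@37>

I4 = (18, 19, 20, 21)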